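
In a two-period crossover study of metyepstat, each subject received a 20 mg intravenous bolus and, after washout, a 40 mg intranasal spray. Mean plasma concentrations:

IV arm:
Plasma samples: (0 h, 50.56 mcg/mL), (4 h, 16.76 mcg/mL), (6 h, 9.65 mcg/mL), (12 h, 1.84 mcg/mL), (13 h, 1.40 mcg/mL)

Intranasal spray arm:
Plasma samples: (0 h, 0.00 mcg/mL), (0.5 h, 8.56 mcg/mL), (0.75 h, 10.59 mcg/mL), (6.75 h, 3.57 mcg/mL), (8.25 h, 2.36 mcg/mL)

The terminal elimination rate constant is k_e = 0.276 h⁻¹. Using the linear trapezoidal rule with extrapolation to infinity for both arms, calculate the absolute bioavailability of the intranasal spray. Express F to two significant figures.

Trapezoidal AUC_0→13 (IV):
  [0→4]: (50.56+16.76)/2 × 4 = 134.64
  [4→6]: (16.76+9.65)/2 × 2 = 26.41
  [6→12]: (9.65+1.84)/2 × 6 = 34.47
  [12→13]: (1.84+1.40)/2 × 1 = 1.62
  Sum = 197.14 mcg/mL·h
IV tail: 1.40/0.276 = 5.072; AUC_iv,0→∞ = 197.14 + 5.072 = 202.212 mcg/mL·h
Trapezoidal AUC_0→8.25 (intranasal spray):
  [0→0.5]: (0.00+8.56)/2 × 0.5 = 2.14
  [0.5→0.75]: (8.56+10.59)/2 × 0.25 = 2.39375
  [0.75→6.75]: (10.59+3.57)/2 × 6 = 42.48
  [6.75→8.25]: (3.57+2.36)/2 × 1.5 = 4.4475
  Sum = 51.46125 mcg/mL·h
intranasal spray tail: 2.36/0.276 = 8.551; AUC_ev,0→∞ = 51.46125 + 8.551 = 60.01225 mcg/mL·h
F = (AUC_ev/D_ev)/(AUC_iv/D_iv) = (60.01225/40)/(202.212/20) = 1.50031/10.1106 = 0.1484

F = 0.15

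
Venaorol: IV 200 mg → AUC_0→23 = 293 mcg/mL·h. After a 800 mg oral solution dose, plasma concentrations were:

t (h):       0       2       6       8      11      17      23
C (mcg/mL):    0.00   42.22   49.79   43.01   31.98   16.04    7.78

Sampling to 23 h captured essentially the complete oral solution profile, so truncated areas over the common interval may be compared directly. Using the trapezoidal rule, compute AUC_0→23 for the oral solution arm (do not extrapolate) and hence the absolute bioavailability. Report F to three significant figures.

Trapezoidal AUC_0→23 (oral solution):
  [0→2]: (0.00+42.22)/2 × 2 = 42.22
  [2→6]: (42.22+49.79)/2 × 4 = 184.02
  [6→8]: (49.79+43.01)/2 × 2 = 92.8
  [8→11]: (43.01+31.98)/2 × 3 = 112.485
  [11→17]: (31.98+16.04)/2 × 6 = 144.06
  [17→23]: (16.04+7.78)/2 × 6 = 71.46
  Sum = 647.045 mcg/mL·h
F = (AUC_ev/D_ev)/(AUC_iv/D_iv) = (647.045/800)/(293/200) = 0.80880625/1.465 = 0.5521

F = 0.552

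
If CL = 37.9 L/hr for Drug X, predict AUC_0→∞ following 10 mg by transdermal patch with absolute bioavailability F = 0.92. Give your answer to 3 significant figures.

AUC_0→∞ = F × Dose / CL
        = 0.92 × 10 / 37.9 = 0.242744 mg/L·hr

AUC = 0.243 mg/L·hr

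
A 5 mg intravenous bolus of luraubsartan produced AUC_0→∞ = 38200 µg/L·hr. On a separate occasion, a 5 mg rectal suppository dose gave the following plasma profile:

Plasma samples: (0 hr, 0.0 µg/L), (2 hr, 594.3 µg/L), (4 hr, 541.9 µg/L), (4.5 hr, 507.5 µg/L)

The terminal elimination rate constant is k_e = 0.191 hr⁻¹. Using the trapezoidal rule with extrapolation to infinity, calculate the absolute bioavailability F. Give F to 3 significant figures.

Trapezoidal AUC_0→4.5 (rectal suppository):
  [0→2]: (0.0+594.3)/2 × 2 = 594.3
  [2→4]: (594.3+541.9)/2 × 2 = 1136.2
  [4→4.5]: (541.9+507.5)/2 × 0.5 = 262.35
  Sum = 1992.85 µg/L·hr
Tail: C_last/k_e = 507.5/0.191 = 2657.068
AUC_0→∞ (rectal suppository) = 1992.85 + 2657.068 = 4649.918 µg/L·hr
F = (AUC_ev/D_ev)/(AUC_iv/D_iv) = (4649.918/5)/(38200/5) = 929.9836/7640 = 0.1217

F = 0.122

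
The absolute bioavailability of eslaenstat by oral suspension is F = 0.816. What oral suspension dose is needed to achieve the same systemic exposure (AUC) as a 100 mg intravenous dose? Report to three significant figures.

D_oral = 123 mg

For equal systemic exposure: F × D_ev = D_iv
D_ev = D_iv / F = 100 / 0.816 = 122.549 mg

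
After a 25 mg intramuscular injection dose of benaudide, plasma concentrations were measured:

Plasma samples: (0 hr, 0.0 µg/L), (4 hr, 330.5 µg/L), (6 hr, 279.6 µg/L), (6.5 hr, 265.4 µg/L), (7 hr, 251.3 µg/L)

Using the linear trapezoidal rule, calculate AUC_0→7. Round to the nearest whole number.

AUC = 1537 µg/L·hr

Trapezoidal AUC_0→7:
  [0→4]: (0.0+330.5)/2 × 4 = 661.0
  [4→6]: (330.5+279.6)/2 × 2 = 610.1
  [6→6.5]: (279.6+265.4)/2 × 0.5 = 136.25
  [6.5→7]: (265.4+251.3)/2 × 0.5 = 129.175
  Sum = 1536.525 µg/L·hr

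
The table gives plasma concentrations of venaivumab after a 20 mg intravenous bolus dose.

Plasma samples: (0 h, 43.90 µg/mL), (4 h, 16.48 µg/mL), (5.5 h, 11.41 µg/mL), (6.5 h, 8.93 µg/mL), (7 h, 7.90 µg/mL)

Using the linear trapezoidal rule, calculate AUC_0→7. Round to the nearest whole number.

Trapezoidal AUC_0→7:
  [0→4]: (43.90+16.48)/2 × 4 = 120.76
  [4→5.5]: (16.48+11.41)/2 × 1.5 = 20.9175
  [5.5→6.5]: (11.41+8.93)/2 × 1 = 10.17
  [6.5→7]: (8.93+7.90)/2 × 0.5 = 4.2075
  Sum = 156.055 µg/mL·h

AUC = 156 µg/mL·h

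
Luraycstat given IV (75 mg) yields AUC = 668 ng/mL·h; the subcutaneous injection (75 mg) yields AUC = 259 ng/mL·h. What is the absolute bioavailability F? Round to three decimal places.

F = (AUC_ev / D_ev) / (AUC_iv / D_iv)
  = (259/75) / (668/75)
  = 3.45333 / 8.90667 = 0.3877

F = 0.388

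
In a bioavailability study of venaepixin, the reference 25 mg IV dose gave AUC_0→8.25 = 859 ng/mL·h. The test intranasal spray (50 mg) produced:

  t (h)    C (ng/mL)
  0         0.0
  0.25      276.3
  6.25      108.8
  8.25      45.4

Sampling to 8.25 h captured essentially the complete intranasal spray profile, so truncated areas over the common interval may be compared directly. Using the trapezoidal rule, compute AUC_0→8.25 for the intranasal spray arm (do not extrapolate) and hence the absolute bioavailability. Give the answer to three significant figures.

F = 0.782

Trapezoidal AUC_0→8.25 (intranasal spray):
  [0→0.25]: (0.0+276.3)/2 × 0.25 = 34.5375
  [0.25→6.25]: (276.3+108.8)/2 × 6 = 1155.3
  [6.25→8.25]: (108.8+45.4)/2 × 2 = 154.2
  Sum = 1344.0375 ng/mL·h
F = (AUC_ev/D_ev)/(AUC_iv/D_iv) = (1344.0375/50)/(859/25) = 26.88075/34.36 = 0.7823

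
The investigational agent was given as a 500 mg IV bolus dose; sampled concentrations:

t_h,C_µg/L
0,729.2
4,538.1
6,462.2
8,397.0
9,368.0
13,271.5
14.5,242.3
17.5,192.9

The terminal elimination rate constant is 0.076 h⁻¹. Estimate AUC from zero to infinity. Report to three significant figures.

Trapezoidal AUC_0→17.5:
  [0→4]: (729.2+538.1)/2 × 4 = 2534.6
  [4→6]: (538.1+462.2)/2 × 2 = 1000.3
  [6→8]: (462.2+397.0)/2 × 2 = 859.2
  [8→9]: (397.0+368.0)/2 × 1 = 382.5
  [9→13]: (368.0+271.5)/2 × 4 = 1279.0
  [13→14.5]: (271.5+242.3)/2 × 1.5 = 385.35
  [14.5→17.5]: (242.3+192.9)/2 × 3 = 652.8
  Sum = 7093.75 µg/L·h
Extrapolated tail: C_last / k_e = 192.9 / 0.076 = 2538.158
AUC_0→∞ = 7093.75 + 2538.158 = 9631.908 µg/L·h

AUC = 9630 µg/L·h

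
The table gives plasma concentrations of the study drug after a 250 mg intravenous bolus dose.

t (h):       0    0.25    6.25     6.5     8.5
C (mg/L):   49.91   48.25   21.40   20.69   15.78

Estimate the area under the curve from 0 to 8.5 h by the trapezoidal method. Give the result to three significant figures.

Trapezoidal AUC_0→8.5:
  [0→0.25]: (49.91+48.25)/2 × 0.25 = 12.27
  [0.25→6.25]: (48.25+21.40)/2 × 6 = 208.95
  [6.25→6.5]: (21.40+20.69)/2 × 0.25 = 5.26125
  [6.5→8.5]: (20.69+15.78)/2 × 2 = 36.47
  Sum = 262.95125 mg/L·h

AUC = 263 mg/L·h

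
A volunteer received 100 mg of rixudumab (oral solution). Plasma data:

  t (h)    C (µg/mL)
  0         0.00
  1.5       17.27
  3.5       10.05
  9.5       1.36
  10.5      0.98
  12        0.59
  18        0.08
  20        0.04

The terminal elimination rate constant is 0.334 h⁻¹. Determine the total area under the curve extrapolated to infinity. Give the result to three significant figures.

Trapezoidal AUC_0→20:
  [0→1.5]: (0.00+17.27)/2 × 1.5 = 12.9525
  [1.5→3.5]: (17.27+10.05)/2 × 2 = 27.32
  [3.5→9.5]: (10.05+1.36)/2 × 6 = 34.23
  [9.5→10.5]: (1.36+0.98)/2 × 1 = 1.17
  [10.5→12]: (0.98+0.59)/2 × 1.5 = 1.1775
  [12→18]: (0.59+0.08)/2 × 6 = 2.01
  [18→20]: (0.08+0.04)/2 × 2 = 0.12
  Sum = 78.98 µg/mL·h
Extrapolated tail: C_last / k_e = 0.04 / 0.334 = 0.120
AUC_0→∞ = 78.98 + 0.120 = 79.1 µg/mL·h

AUC = 79.1 µg/mL·h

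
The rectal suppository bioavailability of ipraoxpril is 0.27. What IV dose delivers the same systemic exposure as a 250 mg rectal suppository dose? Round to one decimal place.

Systemic exposure from an extravascular dose = F × D_ev, so the equivalent IV dose is F × D_ev.
D_iv = F × D_ev = 0.27 × 250 = 67.5 mg

D_iv = 67.5 mg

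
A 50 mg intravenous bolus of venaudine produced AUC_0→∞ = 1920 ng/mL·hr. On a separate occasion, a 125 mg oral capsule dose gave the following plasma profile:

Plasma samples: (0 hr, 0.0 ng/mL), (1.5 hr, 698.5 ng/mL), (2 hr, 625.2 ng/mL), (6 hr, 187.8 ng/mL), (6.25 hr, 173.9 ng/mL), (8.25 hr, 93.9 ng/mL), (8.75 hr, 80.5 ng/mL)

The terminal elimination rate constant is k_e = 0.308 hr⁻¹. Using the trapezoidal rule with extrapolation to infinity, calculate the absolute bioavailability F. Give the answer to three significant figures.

F = 0.646

Trapezoidal AUC_0→8.75 (oral capsule):
  [0→1.5]: (0.0+698.5)/2 × 1.5 = 523.875
  [1.5→2]: (698.5+625.2)/2 × 0.5 = 330.925
  [2→6]: (625.2+187.8)/2 × 4 = 1626.0
  [6→6.25]: (187.8+173.9)/2 × 0.25 = 45.2125
  [6.25→8.25]: (173.9+93.9)/2 × 2 = 267.8
  [8.25→8.75]: (93.9+80.5)/2 × 0.5 = 43.6
  Sum = 2837.4125 ng/mL·hr
Tail: C_last/k_e = 80.5/0.308 = 261.364
AUC_0→∞ (oral capsule) = 2837.4125 + 261.364 = 3098.7765 ng/mL·hr
F = (AUC_ev/D_ev)/(AUC_iv/D_iv) = (3098.7765/125)/(1920/50) = 24.790212/38.4 = 0.6456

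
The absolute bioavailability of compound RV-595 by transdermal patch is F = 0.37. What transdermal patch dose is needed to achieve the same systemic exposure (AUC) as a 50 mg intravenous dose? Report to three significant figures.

D_transdermal = 135 mg

For equal systemic exposure: F × D_ev = D_iv
D_ev = D_iv / F = 50 / 0.37 = 135.135 mg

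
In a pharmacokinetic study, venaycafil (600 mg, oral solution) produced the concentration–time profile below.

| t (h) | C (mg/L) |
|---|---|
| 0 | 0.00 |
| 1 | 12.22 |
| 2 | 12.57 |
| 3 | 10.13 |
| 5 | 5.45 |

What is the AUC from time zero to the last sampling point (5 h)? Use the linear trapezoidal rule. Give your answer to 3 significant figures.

Trapezoidal AUC_0→5:
  [0→1]: (0.00+12.22)/2 × 1 = 6.11
  [1→2]: (12.22+12.57)/2 × 1 = 12.395
  [2→3]: (12.57+10.13)/2 × 1 = 11.35
  [3→5]: (10.13+5.45)/2 × 2 = 15.58
  Sum = 45.435 mg/L·h

AUC = 45.4 mg/L·h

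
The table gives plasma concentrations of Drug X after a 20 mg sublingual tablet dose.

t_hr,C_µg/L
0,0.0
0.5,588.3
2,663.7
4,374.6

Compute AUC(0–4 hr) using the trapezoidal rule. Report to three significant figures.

Trapezoidal AUC_0→4:
  [0→0.5]: (0.0+588.3)/2 × 0.5 = 147.075
  [0.5→2]: (588.3+663.7)/2 × 1.5 = 939.0
  [2→4]: (663.7+374.6)/2 × 2 = 1038.3
  Sum = 2124.375 µg/L·hr

AUC = 2120 µg/L·hr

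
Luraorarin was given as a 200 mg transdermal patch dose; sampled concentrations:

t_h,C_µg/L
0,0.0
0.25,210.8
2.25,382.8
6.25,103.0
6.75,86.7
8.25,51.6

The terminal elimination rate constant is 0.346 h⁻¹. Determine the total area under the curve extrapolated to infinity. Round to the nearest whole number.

Trapezoidal AUC_0→8.25:
  [0→0.25]: (0.0+210.8)/2 × 0.25 = 26.35
  [0.25→2.25]: (210.8+382.8)/2 × 2 = 593.6
  [2.25→6.25]: (382.8+103.0)/2 × 4 = 971.6
  [6.25→6.75]: (103.0+86.7)/2 × 0.5 = 47.425
  [6.75→8.25]: (86.7+51.6)/2 × 1.5 = 103.725
  Sum = 1742.7 µg/L·h
Extrapolated tail: C_last / k_e = 51.6 / 0.346 = 149.133
AUC_0→∞ = 1742.7 + 149.133 = 1891.833 µg/L·h

AUC = 1892 µg/L·h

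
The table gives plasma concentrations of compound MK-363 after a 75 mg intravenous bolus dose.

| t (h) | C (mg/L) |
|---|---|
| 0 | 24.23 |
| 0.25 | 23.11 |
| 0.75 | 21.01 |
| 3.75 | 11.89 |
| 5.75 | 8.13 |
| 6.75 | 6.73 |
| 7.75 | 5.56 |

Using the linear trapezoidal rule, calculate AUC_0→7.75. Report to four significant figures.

Trapezoidal AUC_0→7.75:
  [0→0.25]: (24.23+23.11)/2 × 0.25 = 5.9175
  [0.25→0.75]: (23.11+21.01)/2 × 0.5 = 11.03
  [0.75→3.75]: (21.01+11.89)/2 × 3 = 49.35
  [3.75→5.75]: (11.89+8.13)/2 × 2 = 20.02
  [5.75→6.75]: (8.13+6.73)/2 × 1 = 7.43
  [6.75→7.75]: (6.73+5.56)/2 × 1 = 6.145
  Sum = 99.8925 mg/L·h

AUC = 99.89 mg/L·h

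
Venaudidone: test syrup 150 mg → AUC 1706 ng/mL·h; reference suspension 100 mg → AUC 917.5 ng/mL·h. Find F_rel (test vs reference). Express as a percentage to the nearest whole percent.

F_rel = 124%

F_rel = (AUC_test/D_test) / (AUC_ref/D_ref)
      = (1706/150) / (917.5/100)
      = 11.3733 / 9.175 = 1.2396 = 123.96%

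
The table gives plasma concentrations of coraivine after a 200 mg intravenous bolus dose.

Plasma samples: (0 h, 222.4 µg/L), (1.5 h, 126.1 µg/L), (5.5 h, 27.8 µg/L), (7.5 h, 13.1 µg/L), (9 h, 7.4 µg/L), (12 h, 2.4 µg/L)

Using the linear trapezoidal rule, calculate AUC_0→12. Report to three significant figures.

AUC = 640 µg/L·h

Trapezoidal AUC_0→12:
  [0→1.5]: (222.4+126.1)/2 × 1.5 = 261.375
  [1.5→5.5]: (126.1+27.8)/2 × 4 = 307.8
  [5.5→7.5]: (27.8+13.1)/2 × 2 = 40.9
  [7.5→9]: (13.1+7.4)/2 × 1.5 = 15.375
  [9→12]: (7.4+2.4)/2 × 3 = 14.7
  Sum = 640.15 µg/L·h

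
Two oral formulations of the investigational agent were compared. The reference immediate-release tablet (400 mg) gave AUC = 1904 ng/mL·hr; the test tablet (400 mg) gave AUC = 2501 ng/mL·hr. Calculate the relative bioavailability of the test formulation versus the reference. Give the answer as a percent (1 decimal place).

F_rel = (AUC_test/D_test) / (AUC_ref/D_ref)
      = (2501/400) / (1904/400)
      = 6.2525 / 4.76 = 1.3136 = 131.36%

F_rel = 131.4%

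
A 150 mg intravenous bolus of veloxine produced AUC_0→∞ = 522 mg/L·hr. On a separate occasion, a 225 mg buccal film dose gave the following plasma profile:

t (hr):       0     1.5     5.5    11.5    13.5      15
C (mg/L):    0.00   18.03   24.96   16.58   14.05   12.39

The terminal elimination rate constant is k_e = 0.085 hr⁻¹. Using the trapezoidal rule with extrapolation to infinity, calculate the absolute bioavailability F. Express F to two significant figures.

Trapezoidal AUC_0→15 (buccal film):
  [0→1.5]: (0.00+18.03)/2 × 1.5 = 13.5225
  [1.5→5.5]: (18.03+24.96)/2 × 4 = 85.98
  [5.5→11.5]: (24.96+16.58)/2 × 6 = 124.62
  [11.5→13.5]: (16.58+14.05)/2 × 2 = 30.63
  [13.5→15]: (14.05+12.39)/2 × 1.5 = 19.83
  Sum = 274.5825 mg/L·hr
Tail: C_last/k_e = 12.39/0.085 = 145.765
AUC_0→∞ (buccal film) = 274.5825 + 145.765 = 420.3475 mg/L·hr
F = (AUC_ev/D_ev)/(AUC_iv/D_iv) = (420.3475/225)/(522/150) = 1.86821/3.48 = 0.5368

F = 0.54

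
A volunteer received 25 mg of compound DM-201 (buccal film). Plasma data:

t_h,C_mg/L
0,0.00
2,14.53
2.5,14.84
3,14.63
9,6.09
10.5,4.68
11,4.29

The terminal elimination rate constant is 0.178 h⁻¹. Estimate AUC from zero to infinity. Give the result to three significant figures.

Trapezoidal AUC_0→11:
  [0→2]: (0.00+14.53)/2 × 2 = 14.53
  [2→2.5]: (14.53+14.84)/2 × 0.5 = 7.3425
  [2.5→3]: (14.84+14.63)/2 × 0.5 = 7.3675
  [3→9]: (14.63+6.09)/2 × 6 = 62.16
  [9→10.5]: (6.09+4.68)/2 × 1.5 = 8.0775
  [10.5→11]: (4.68+4.29)/2 × 0.5 = 2.2425
  Sum = 101.72 mg/L·h
Extrapolated tail: C_last / k_e = 4.29 / 0.178 = 24.101
AUC_0→∞ = 101.72 + 24.101 = 125.821 mg/L·h

AUC = 126 mg/L·h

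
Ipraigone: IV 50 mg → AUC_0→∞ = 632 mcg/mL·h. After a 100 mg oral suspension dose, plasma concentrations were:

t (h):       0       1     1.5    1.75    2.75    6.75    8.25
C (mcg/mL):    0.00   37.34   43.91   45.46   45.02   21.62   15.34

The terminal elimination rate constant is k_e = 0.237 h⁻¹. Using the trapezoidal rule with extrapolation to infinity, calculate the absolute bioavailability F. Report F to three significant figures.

F = 0.254

Trapezoidal AUC_0→8.25 (oral suspension):
  [0→1]: (0.00+37.34)/2 × 1 = 18.67
  [1→1.5]: (37.34+43.91)/2 × 0.5 = 20.3125
  [1.5→1.75]: (43.91+45.46)/2 × 0.25 = 11.17125
  [1.75→2.75]: (45.46+45.02)/2 × 1 = 45.24
  [2.75→6.75]: (45.02+21.62)/2 × 4 = 133.28
  [6.75→8.25]: (21.62+15.34)/2 × 1.5 = 27.72
  Sum = 256.39375 mcg/mL·h
Tail: C_last/k_e = 15.34/0.237 = 64.726
AUC_0→∞ (oral suspension) = 256.39375 + 64.726 = 321.11975 mcg/mL·h
F = (AUC_ev/D_ev)/(AUC_iv/D_iv) = (321.11975/100)/(632/50) = 3.2111975/12.64 = 0.2541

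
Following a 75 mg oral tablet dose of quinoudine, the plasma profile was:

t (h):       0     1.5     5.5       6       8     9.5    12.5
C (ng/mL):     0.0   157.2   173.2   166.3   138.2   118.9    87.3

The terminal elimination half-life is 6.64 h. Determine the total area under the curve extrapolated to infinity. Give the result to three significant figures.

Trapezoidal AUC_0→12.5:
  [0→1.5]: (0.0+157.2)/2 × 1.5 = 117.9
  [1.5→5.5]: (157.2+173.2)/2 × 4 = 660.8
  [5.5→6]: (173.2+166.3)/2 × 0.5 = 84.875
  [6→8]: (166.3+138.2)/2 × 2 = 304.5
  [8→9.5]: (138.2+118.9)/2 × 1.5 = 192.825
  [9.5→12.5]: (118.9+87.3)/2 × 3 = 309.3
  Sum = 1670.2 ng/mL·h
k_e = ln2 / t½ = 0.693147 / 6.64 = 0.1044 h^-1
Extrapolated tail: C_last / k_e = 87.3 / 0.1044 = 836.207
AUC_0→∞ = 1670.2 + 836.207 = 2506.407 ng/mL·h

AUC = 2510 ng/mL·h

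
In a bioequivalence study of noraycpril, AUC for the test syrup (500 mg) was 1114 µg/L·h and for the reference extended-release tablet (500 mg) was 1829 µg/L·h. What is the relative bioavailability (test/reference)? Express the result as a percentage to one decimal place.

F_rel = 60.9%

F_rel = (AUC_test/D_test) / (AUC_ref/D_ref)
      = (1114/500) / (1829/500)
      = 2.228 / 3.658 = 0.6091 = 60.91%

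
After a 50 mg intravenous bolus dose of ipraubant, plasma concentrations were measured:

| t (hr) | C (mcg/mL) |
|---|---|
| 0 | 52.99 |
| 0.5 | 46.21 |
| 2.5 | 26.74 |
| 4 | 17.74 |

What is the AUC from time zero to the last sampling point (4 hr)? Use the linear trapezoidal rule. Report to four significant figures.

AUC = 131.1 mcg/mL·hr

Trapezoidal AUC_0→4:
  [0→0.5]: (52.99+46.21)/2 × 0.5 = 24.8
  [0.5→2.5]: (46.21+26.74)/2 × 2 = 72.95
  [2.5→4]: (26.74+17.74)/2 × 1.5 = 33.36
  Sum = 131.11 mcg/mL·hr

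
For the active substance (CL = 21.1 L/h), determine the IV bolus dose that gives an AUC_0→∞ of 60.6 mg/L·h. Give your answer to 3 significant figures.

Dose_iv = CL × AUC_0→∞
     = 21.1 × 60.6 = 1278.66 mg

Dose = 1280 mg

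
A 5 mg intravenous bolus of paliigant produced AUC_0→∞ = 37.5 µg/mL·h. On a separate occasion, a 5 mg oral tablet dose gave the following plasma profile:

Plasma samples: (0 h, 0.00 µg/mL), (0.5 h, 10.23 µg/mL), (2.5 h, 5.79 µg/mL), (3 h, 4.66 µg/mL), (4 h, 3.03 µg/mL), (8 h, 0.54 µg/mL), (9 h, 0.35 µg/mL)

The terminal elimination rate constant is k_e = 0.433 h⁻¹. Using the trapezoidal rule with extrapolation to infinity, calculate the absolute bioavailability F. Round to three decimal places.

F = 0.891

Trapezoidal AUC_0→9 (oral tablet):
  [0→0.5]: (0.00+10.23)/2 × 0.5 = 2.5575
  [0.5→2.5]: (10.23+5.79)/2 × 2 = 16.02
  [2.5→3]: (5.79+4.66)/2 × 0.5 = 2.6125
  [3→4]: (4.66+3.03)/2 × 1 = 3.845
  [4→8]: (3.03+0.54)/2 × 4 = 7.14
  [8→9]: (0.54+0.35)/2 × 1 = 0.445
  Sum = 32.62 µg/mL·h
Tail: C_last/k_e = 0.35/0.433 = 0.808
AUC_0→∞ (oral tablet) = 32.62 + 0.808 = 33.428 µg/mL·h
F = (AUC_ev/D_ev)/(AUC_iv/D_iv) = (33.428/5)/(37.5/5) = 6.6856/7.5 = 0.8914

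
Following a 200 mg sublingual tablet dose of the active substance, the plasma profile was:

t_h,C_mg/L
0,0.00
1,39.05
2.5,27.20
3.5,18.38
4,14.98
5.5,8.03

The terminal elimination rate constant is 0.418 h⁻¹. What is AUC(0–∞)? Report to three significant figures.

Trapezoidal AUC_0→5.5:
  [0→1]: (0.00+39.05)/2 × 1 = 19.525
  [1→2.5]: (39.05+27.20)/2 × 1.5 = 49.6875
  [2.5→3.5]: (27.20+18.38)/2 × 1 = 22.79
  [3.5→4]: (18.38+14.98)/2 × 0.5 = 8.34
  [4→5.5]: (14.98+8.03)/2 × 1.5 = 17.2575
  Sum = 117.6 mg/L·h
Extrapolated tail: C_last / k_e = 8.03 / 0.418 = 19.211
AUC_0→∞ = 117.6 + 19.211 = 136.811 mg/L·h

AUC = 137 mg/L·h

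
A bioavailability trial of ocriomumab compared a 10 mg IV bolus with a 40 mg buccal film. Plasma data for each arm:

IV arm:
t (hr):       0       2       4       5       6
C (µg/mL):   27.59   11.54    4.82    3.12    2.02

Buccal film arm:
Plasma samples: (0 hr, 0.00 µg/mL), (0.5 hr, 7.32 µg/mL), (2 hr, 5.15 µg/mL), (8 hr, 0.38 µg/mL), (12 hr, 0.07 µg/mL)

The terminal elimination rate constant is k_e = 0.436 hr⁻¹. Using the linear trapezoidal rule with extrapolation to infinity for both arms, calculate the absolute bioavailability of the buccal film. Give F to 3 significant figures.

F = 0.108

Trapezoidal AUC_0→6 (IV):
  [0→2]: (27.59+11.54)/2 × 2 = 39.13
  [2→4]: (11.54+4.82)/2 × 2 = 16.36
  [4→5]: (4.82+3.12)/2 × 1 = 3.97
  [5→6]: (3.12+2.02)/2 × 1 = 2.57
  Sum = 62.03 µg/mL·hr
IV tail: 2.02/0.436 = 4.633; AUC_iv,0→∞ = 62.03 + 4.633 = 66.663 µg/mL·hr
Trapezoidal AUC_0→12 (buccal film):
  [0→0.5]: (0.00+7.32)/2 × 0.5 = 1.83
  [0.5→2]: (7.32+5.15)/2 × 1.5 = 9.3525
  [2→8]: (5.15+0.38)/2 × 6 = 16.59
  [8→12]: (0.38+0.07)/2 × 4 = 0.9
  Sum = 28.6725 µg/mL·hr
buccal film tail: 0.07/0.436 = 0.161; AUC_ev,0→∞ = 28.6725 + 0.161 = 28.8335 µg/mL·hr
F = (AUC_ev/D_ev)/(AUC_iv/D_iv) = (28.8335/40)/(66.663/10) = 0.7208375/6.6663 = 0.1081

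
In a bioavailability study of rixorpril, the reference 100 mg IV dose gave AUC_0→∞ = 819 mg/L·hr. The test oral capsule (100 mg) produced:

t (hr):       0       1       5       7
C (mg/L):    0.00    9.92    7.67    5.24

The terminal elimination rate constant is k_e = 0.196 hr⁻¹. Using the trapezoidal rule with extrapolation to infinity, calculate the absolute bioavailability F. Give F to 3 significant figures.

F = 0.0974

Trapezoidal AUC_0→7 (oral capsule):
  [0→1]: (0.00+9.92)/2 × 1 = 4.96
  [1→5]: (9.92+7.67)/2 × 4 = 35.18
  [5→7]: (7.67+5.24)/2 × 2 = 12.91
  Sum = 53.05 mg/L·hr
Tail: C_last/k_e = 5.24/0.196 = 26.735
AUC_0→∞ (oral capsule) = 53.05 + 26.735 = 79.785 mg/L·hr
F = (AUC_ev/D_ev)/(AUC_iv/D_iv) = (79.785/100)/(819/100) = 0.79785/8.19 = 0.0974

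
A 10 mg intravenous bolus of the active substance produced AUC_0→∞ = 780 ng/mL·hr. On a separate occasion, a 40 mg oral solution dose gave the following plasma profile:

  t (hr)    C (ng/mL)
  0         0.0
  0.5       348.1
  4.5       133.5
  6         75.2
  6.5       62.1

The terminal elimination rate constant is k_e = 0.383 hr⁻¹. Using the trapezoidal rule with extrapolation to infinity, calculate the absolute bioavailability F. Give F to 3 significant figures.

Trapezoidal AUC_0→6.5 (oral solution):
  [0→0.5]: (0.0+348.1)/2 × 0.5 = 87.025
  [0.5→4.5]: (348.1+133.5)/2 × 4 = 963.2
  [4.5→6]: (133.5+75.2)/2 × 1.5 = 156.525
  [6→6.5]: (75.2+62.1)/2 × 0.5 = 34.325
  Sum = 1241.075 ng/mL·hr
Tail: C_last/k_e = 62.1/0.383 = 162.141
AUC_0→∞ (oral solution) = 1241.075 + 162.141 = 1403.216 ng/mL·hr
F = (AUC_ev/D_ev)/(AUC_iv/D_iv) = (1403.216/40)/(780/10) = 35.0804/78 = 0.4497

F = 0.450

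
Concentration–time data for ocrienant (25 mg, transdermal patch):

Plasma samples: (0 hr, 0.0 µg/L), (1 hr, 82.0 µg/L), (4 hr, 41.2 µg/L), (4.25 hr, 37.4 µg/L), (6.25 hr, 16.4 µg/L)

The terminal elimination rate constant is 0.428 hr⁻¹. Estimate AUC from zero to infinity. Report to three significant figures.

AUC = 328 µg/L·hr

Trapezoidal AUC_0→6.25:
  [0→1]: (0.0+82.0)/2 × 1 = 41.0
  [1→4]: (82.0+41.2)/2 × 3 = 184.8
  [4→4.25]: (41.2+37.4)/2 × 0.25 = 9.825
  [4.25→6.25]: (37.4+16.4)/2 × 2 = 53.8
  Sum = 289.425 µg/L·hr
Extrapolated tail: C_last / k_e = 16.4 / 0.428 = 38.318
AUC_0→∞ = 289.425 + 38.318 = 327.743 µg/L·hr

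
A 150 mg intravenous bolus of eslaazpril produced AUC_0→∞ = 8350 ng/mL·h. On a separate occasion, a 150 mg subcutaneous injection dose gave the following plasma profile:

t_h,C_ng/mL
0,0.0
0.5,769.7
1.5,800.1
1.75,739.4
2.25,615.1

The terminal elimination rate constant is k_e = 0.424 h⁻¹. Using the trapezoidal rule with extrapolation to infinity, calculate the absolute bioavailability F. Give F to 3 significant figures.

Trapezoidal AUC_0→2.25 (subcutaneous injection):
  [0→0.5]: (0.0+769.7)/2 × 0.5 = 192.425
  [0.5→1.5]: (769.7+800.1)/2 × 1 = 784.9
  [1.5→1.75]: (800.1+739.4)/2 × 0.25 = 192.4375
  [1.75→2.25]: (739.4+615.1)/2 × 0.5 = 338.625
  Sum = 1508.3875 ng/mL·h
Tail: C_last/k_e = 615.1/0.424 = 1450.708
AUC_0→∞ (subcutaneous injection) = 1508.3875 + 1450.708 = 2959.0955 ng/mL·h
F = (AUC_ev/D_ev)/(AUC_iv/D_iv) = (2959.0955/150)/(8350/150) = 19.7273/55.6667 = 0.3544

F = 0.354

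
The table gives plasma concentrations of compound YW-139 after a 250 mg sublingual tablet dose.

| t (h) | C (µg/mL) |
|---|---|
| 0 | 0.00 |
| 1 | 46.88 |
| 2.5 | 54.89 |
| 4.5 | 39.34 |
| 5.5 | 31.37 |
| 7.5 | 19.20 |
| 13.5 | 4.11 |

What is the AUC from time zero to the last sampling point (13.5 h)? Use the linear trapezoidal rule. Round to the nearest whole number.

Trapezoidal AUC_0→13.5:
  [0→1]: (0.00+46.88)/2 × 1 = 23.44
  [1→2.5]: (46.88+54.89)/2 × 1.5 = 76.3275
  [2.5→4.5]: (54.89+39.34)/2 × 2 = 94.23
  [4.5→5.5]: (39.34+31.37)/2 × 1 = 35.355
  [5.5→7.5]: (31.37+19.20)/2 × 2 = 50.57
  [7.5→13.5]: (19.20+4.11)/2 × 6 = 69.93
  Sum = 349.8525 µg/mL·h

AUC = 350 µg/mL·h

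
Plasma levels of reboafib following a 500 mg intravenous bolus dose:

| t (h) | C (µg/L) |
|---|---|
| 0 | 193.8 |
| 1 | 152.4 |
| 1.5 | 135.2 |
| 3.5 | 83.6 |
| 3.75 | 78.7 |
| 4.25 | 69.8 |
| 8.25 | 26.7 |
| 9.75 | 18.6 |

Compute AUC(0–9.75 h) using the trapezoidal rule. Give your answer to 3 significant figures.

AUC = 748 µg/L·h

Trapezoidal AUC_0→9.75:
  [0→1]: (193.8+152.4)/2 × 1 = 173.1
  [1→1.5]: (152.4+135.2)/2 × 0.5 = 71.9
  [1.5→3.5]: (135.2+83.6)/2 × 2 = 218.8
  [3.5→3.75]: (83.6+78.7)/2 × 0.25 = 20.2875
  [3.75→4.25]: (78.7+69.8)/2 × 0.5 = 37.125
  [4.25→8.25]: (69.8+26.7)/2 × 4 = 193.0
  [8.25→9.75]: (26.7+18.6)/2 × 1.5 = 33.975
  Sum = 748.1875 µg/L·h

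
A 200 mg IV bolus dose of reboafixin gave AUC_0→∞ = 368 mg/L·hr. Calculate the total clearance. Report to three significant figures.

CL = Dose_iv / AUC_0→∞
   = 200 / 368 = 0.543478 L/hr

CL = 0.543 L/hr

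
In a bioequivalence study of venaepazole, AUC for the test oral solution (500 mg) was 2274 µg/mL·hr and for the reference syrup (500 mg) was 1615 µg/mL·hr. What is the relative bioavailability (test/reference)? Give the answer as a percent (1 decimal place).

F_rel = 140.8%

F_rel = (AUC_test/D_test) / (AUC_ref/D_ref)
      = (2274/500) / (1615/500)
      = 4.548 / 3.23 = 1.4080 = 140.80%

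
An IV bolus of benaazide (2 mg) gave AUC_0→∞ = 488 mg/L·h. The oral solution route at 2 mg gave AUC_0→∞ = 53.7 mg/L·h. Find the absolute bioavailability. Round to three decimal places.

F = 0.110

F = (AUC_ev / D_ev) / (AUC_iv / D_iv)
  = (53.7/2) / (488/2)
  = 26.85 / 244 = 0.1100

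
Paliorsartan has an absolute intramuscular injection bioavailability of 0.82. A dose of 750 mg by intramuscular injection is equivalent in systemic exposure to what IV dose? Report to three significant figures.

D_iv = 615 mg

Systemic exposure from an extravascular dose = F × D_ev, so the equivalent IV dose is F × D_ev.
D_iv = F × D_ev = 0.82 × 750 = 615 mg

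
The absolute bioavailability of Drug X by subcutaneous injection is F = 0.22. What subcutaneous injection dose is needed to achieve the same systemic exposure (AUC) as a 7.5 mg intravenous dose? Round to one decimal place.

D_subcutaneous = 34.1 mg

For equal systemic exposure: F × D_ev = D_iv
D_ev = D_iv / F = 7.5 / 0.22 = 34.0909 mg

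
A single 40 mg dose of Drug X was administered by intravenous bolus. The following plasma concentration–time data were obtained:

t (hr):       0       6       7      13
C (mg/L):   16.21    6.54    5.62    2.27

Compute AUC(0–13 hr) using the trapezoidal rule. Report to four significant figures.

Trapezoidal AUC_0→13:
  [0→6]: (16.21+6.54)/2 × 6 = 68.25
  [6→7]: (6.54+5.62)/2 × 1 = 6.08
  [7→13]: (5.62+2.27)/2 × 6 = 23.67
  Sum = 98.0 mg/L·hr

AUC = 98.00 mg/L·hr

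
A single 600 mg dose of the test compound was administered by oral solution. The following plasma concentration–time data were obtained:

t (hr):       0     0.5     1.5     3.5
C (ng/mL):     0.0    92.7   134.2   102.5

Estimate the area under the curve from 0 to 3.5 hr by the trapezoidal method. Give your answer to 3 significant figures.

Trapezoidal AUC_0→3.5:
  [0→0.5]: (0.0+92.7)/2 × 0.5 = 23.175
  [0.5→1.5]: (92.7+134.2)/2 × 1 = 113.45
  [1.5→3.5]: (134.2+102.5)/2 × 2 = 236.7
  Sum = 373.325 ng/mL·hr

AUC = 373 ng/mL·hr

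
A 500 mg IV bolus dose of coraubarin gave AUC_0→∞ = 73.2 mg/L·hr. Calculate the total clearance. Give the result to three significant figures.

CL = 6.83 L/hr

CL = Dose_iv / AUC_0→∞
   = 500 / 73.2 = 6.8306 L/hr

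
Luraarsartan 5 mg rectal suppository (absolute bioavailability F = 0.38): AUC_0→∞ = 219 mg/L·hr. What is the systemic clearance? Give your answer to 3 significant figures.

CL = 0.00868 L/hr

CL = F × Dose / AUC_0→∞
   = 0.38 × 5 / 219 = 0.0086758 L/hr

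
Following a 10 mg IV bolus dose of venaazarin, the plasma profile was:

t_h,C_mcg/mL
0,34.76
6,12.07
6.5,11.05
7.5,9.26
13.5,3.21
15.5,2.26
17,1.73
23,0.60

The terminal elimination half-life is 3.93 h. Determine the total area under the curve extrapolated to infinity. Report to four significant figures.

AUC = 212.7 mcg/mL·h

Trapezoidal AUC_0→23:
  [0→6]: (34.76+12.07)/2 × 6 = 140.49
  [6→6.5]: (12.07+11.05)/2 × 0.5 = 5.78
  [6.5→7.5]: (11.05+9.26)/2 × 1 = 10.155
  [7.5→13.5]: (9.26+3.21)/2 × 6 = 37.41
  [13.5→15.5]: (3.21+2.26)/2 × 2 = 5.47
  [15.5→17]: (2.26+1.73)/2 × 1.5 = 2.9925
  [17→23]: (1.73+0.60)/2 × 6 = 6.99
  Sum = 209.2875 mcg/mL·h
k_e = ln2 / t½ = 0.693147 / 3.93 = 0.1764 h^-1
Extrapolated tail: C_last / k_e = 0.60 / 0.1764 = 3.401
AUC_0→∞ = 209.2875 + 3.401 = 212.6885 mcg/mL·h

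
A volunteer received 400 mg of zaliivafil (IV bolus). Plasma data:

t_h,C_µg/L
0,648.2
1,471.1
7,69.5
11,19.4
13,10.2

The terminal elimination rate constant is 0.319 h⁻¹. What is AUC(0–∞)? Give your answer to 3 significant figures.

AUC = 2420 µg/L·h

Trapezoidal AUC_0→13:
  [0→1]: (648.2+471.1)/2 × 1 = 559.65
  [1→7]: (471.1+69.5)/2 × 6 = 1621.8
  [7→11]: (69.5+19.4)/2 × 4 = 177.8
  [11→13]: (19.4+10.2)/2 × 2 = 29.6
  Sum = 2388.85 µg/L·h
Extrapolated tail: C_last / k_e = 10.2 / 0.319 = 31.975
AUC_0→∞ = 2388.85 + 31.975 = 2420.825 µg/L·h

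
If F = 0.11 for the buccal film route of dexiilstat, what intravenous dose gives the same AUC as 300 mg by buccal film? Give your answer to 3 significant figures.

Systemic exposure from an extravascular dose = F × D_ev, so the equivalent IV dose is F × D_ev.
D_iv = F × D_ev = 0.11 × 300 = 33 mg

D_iv = 33.0 mg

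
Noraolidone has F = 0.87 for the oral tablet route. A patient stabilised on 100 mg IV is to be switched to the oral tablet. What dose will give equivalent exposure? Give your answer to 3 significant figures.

D_oral = 115 mg

For equal systemic exposure: F × D_ev = D_iv
D_ev = D_iv / F = 100 / 0.87 = 114.943 mg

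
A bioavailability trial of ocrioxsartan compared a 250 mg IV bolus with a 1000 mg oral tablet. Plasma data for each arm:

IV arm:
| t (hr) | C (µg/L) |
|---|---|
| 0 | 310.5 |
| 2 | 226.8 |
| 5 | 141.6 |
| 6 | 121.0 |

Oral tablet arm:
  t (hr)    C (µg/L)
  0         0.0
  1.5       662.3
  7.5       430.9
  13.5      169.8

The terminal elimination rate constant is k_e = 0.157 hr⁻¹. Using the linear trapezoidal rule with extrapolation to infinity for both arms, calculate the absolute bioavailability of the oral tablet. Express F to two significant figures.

Trapezoidal AUC_0→6 (IV):
  [0→2]: (310.5+226.8)/2 × 2 = 537.3
  [2→5]: (226.8+141.6)/2 × 3 = 552.6
  [5→6]: (141.6+121.0)/2 × 1 = 131.3
  Sum = 1221.2 µg/L·hr
IV tail: 121.0/0.157 = 770.701; AUC_iv,0→∞ = 1221.2 + 770.701 = 1991.901 µg/L·hr
Trapezoidal AUC_0→13.5 (oral tablet):
  [0→1.5]: (0.0+662.3)/2 × 1.5 = 496.725
  [1.5→7.5]: (662.3+430.9)/2 × 6 = 3279.6
  [7.5→13.5]: (430.9+169.8)/2 × 6 = 1802.1
  Sum = 5578.425 µg/L·hr
oral tablet tail: 169.8/0.157 = 1081.529; AUC_ev,0→∞ = 5578.425 + 1081.529 = 6659.954 µg/L·hr
F = (AUC_ev/D_ev)/(AUC_iv/D_iv) = (6659.954/1000)/(1991.901/250) = 6.659954/7.967604 = 0.8359

F = 0.84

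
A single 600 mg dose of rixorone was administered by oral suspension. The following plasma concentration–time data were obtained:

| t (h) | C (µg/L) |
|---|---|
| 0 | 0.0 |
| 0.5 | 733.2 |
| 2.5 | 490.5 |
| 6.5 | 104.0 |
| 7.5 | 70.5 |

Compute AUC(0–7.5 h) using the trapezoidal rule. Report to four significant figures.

AUC = 2683 µg/L·h

Trapezoidal AUC_0→7.5:
  [0→0.5]: (0.0+733.2)/2 × 0.5 = 183.3
  [0.5→2.5]: (733.2+490.5)/2 × 2 = 1223.7
  [2.5→6.5]: (490.5+104.0)/2 × 4 = 1189.0
  [6.5→7.5]: (104.0+70.5)/2 × 1 = 87.25
  Sum = 2683.25 µg/L·h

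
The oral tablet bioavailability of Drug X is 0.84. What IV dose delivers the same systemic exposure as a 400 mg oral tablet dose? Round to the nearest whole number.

D_iv = 336 mg

Systemic exposure from an extravascular dose = F × D_ev, so the equivalent IV dose is F × D_ev.
D_iv = F × D_ev = 0.84 × 400 = 336 mg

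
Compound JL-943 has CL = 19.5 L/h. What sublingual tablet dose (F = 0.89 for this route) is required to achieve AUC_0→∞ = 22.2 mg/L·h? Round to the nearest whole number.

Dose = 486 mg

Dose = CL × AUC_0→∞ / F
     = 19.5 × 22.2 / 0.89 = 486.404 mg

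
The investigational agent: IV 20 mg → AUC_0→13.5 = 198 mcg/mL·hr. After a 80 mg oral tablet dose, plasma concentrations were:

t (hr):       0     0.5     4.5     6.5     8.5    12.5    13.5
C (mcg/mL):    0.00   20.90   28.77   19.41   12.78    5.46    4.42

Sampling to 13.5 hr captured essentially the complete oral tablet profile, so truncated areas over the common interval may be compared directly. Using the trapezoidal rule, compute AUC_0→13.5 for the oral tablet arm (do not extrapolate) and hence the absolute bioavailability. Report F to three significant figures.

Trapezoidal AUC_0→13.5 (oral tablet):
  [0→0.5]: (0.00+20.90)/2 × 0.5 = 5.225
  [0.5→4.5]: (20.90+28.77)/2 × 4 = 99.34
  [4.5→6.5]: (28.77+19.41)/2 × 2 = 48.18
  [6.5→8.5]: (19.41+12.78)/2 × 2 = 32.19
  [8.5→12.5]: (12.78+5.46)/2 × 4 = 36.48
  [12.5→13.5]: (5.46+4.42)/2 × 1 = 4.94
  Sum = 226.355 mcg/mL·hr
F = (AUC_ev/D_ev)/(AUC_iv/D_iv) = (226.355/80)/(198/20) = 2.8294375/9.9 = 0.2858

F = 0.286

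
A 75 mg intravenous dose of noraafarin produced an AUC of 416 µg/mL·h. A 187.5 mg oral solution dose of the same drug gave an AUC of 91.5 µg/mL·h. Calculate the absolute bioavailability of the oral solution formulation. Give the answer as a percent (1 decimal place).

F = 8.8%

F = (AUC_ev / D_ev) / (AUC_iv / D_iv)
  = (91.5/187.5) / (416/75)
  = 0.488 / 5.54667 = 0.0880
  = 8.80%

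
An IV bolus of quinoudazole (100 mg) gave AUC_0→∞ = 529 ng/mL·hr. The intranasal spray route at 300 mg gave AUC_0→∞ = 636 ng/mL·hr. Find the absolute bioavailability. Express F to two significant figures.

F = (AUC_ev / D_ev) / (AUC_iv / D_iv)
  = (636/300) / (529/100)
  = 2.12 / 5.29 = 0.4008

F = 0.40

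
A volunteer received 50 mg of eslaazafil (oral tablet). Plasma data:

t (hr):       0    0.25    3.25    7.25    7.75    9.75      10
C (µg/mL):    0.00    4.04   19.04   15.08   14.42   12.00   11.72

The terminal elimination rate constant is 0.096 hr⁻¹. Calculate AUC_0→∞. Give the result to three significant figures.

Trapezoidal AUC_0→10:
  [0→0.25]: (0.00+4.04)/2 × 0.25 = 0.505
  [0.25→3.25]: (4.04+19.04)/2 × 3 = 34.62
  [3.25→7.25]: (19.04+15.08)/2 × 4 = 68.24
  [7.25→7.75]: (15.08+14.42)/2 × 0.5 = 7.375
  [7.75→9.75]: (14.42+12.00)/2 × 2 = 26.42
  [9.75→10]: (12.00+11.72)/2 × 0.25 = 2.965
  Sum = 140.125 µg/mL·hr
Extrapolated tail: C_last / k_e = 11.72 / 0.096 = 122.083
AUC_0→∞ = 140.125 + 122.083 = 262.208 µg/mL·hr

AUC = 262 µg/mL·hr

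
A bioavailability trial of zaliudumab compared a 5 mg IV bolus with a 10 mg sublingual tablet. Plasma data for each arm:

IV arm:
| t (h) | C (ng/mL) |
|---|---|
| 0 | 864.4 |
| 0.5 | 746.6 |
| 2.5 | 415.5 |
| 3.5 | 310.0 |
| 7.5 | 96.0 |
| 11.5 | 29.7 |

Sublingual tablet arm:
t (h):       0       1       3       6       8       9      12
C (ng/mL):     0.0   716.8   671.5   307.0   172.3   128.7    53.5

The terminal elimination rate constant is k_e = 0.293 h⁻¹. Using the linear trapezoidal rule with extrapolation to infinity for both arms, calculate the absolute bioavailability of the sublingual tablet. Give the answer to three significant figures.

Trapezoidal AUC_0→11.5 (IV):
  [0→0.5]: (864.4+746.6)/2 × 0.5 = 402.75
  [0.5→2.5]: (746.6+415.5)/2 × 2 = 1162.1
  [2.5→3.5]: (415.5+310.0)/2 × 1 = 362.75
  [3.5→7.5]: (310.0+96.0)/2 × 4 = 812.0
  [7.5→11.5]: (96.0+29.7)/2 × 4 = 251.4
  Sum = 2991.0 ng/mL·h
IV tail: 29.7/0.293 = 101.365; AUC_iv,0→∞ = 2991.0 + 101.365 = 3092.365 ng/mL·h
Trapezoidal AUC_0→12 (sublingual tablet):
  [0→1]: (0.0+716.8)/2 × 1 = 358.4
  [1→3]: (716.8+671.5)/2 × 2 = 1388.3
  [3→6]: (671.5+307.0)/2 × 3 = 1467.75
  [6→8]: (307.0+172.3)/2 × 2 = 479.3
  [8→9]: (172.3+128.7)/2 × 1 = 150.5
  [9→12]: (128.7+53.5)/2 × 3 = 273.3
  Sum = 4117.55 ng/mL·h
sublingual tablet tail: 53.5/0.293 = 182.594; AUC_ev,0→∞ = 4117.55 + 182.594 = 4300.144 ng/mL·h
F = (AUC_ev/D_ev)/(AUC_iv/D_iv) = (4300.144/10)/(3092.365/5) = 430.0144/618.473 = 0.6953

F = 0.695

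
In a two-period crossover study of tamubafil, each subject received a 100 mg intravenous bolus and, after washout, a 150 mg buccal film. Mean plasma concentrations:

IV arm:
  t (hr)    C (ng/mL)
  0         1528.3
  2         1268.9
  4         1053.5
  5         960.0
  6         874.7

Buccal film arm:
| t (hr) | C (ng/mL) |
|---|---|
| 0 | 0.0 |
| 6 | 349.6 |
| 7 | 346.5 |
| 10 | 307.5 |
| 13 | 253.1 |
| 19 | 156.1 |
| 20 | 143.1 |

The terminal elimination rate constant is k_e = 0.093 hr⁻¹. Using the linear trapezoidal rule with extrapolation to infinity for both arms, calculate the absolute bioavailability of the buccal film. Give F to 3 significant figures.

Trapezoidal AUC_0→6 (IV):
  [0→2]: (1528.3+1268.9)/2 × 2 = 2797.2
  [2→4]: (1268.9+1053.5)/2 × 2 = 2322.4
  [4→5]: (1053.5+960.0)/2 × 1 = 1006.75
  [5→6]: (960.0+874.7)/2 × 1 = 917.35
  Sum = 7043.7 ng/mL·hr
IV tail: 874.7/0.093 = 9405.376; AUC_iv,0→∞ = 7043.7 + 9405.376 = 16449.076 ng/mL·hr
Trapezoidal AUC_0→20 (buccal film):
  [0→6]: (0.0+349.6)/2 × 6 = 1048.8
  [6→7]: (349.6+346.5)/2 × 1 = 348.05
  [7→10]: (346.5+307.5)/2 × 3 = 981.0
  [10→13]: (307.5+253.1)/2 × 3 = 840.9
  [13→19]: (253.1+156.1)/2 × 6 = 1227.6
  [19→20]: (156.1+143.1)/2 × 1 = 149.6
  Sum = 4595.95 ng/mL·hr
buccal film tail: 143.1/0.093 = 1538.710; AUC_ev,0→∞ = 4595.95 + 1538.710 = 6134.66 ng/mL·hr
F = (AUC_ev/D_ev)/(AUC_iv/D_iv) = (6134.66/150)/(16449.076/100) = 40.8977/164.49076 = 0.2486

F = 0.249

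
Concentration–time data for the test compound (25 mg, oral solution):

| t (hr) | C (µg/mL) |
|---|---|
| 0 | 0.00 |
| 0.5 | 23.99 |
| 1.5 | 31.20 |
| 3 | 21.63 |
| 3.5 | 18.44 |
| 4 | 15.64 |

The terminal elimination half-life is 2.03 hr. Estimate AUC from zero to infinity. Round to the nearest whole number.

AUC = 138 µg/mL·hr

Trapezoidal AUC_0→4:
  [0→0.5]: (0.00+23.99)/2 × 0.5 = 5.9975
  [0.5→1.5]: (23.99+31.20)/2 × 1 = 27.595
  [1.5→3]: (31.20+21.63)/2 × 1.5 = 39.6225
  [3→3.5]: (21.63+18.44)/2 × 0.5 = 10.0175
  [3.5→4]: (18.44+15.64)/2 × 0.5 = 8.52
  Sum = 91.7525 µg/mL·hr
k_e = ln2 / t½ = 0.693147 / 2.03 = 0.3415 hr^-1
Extrapolated tail: C_last / k_e = 15.64 / 0.3415 = 45.798
AUC_0→∞ = 91.7525 + 45.798 = 137.5505 µg/mL·hr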